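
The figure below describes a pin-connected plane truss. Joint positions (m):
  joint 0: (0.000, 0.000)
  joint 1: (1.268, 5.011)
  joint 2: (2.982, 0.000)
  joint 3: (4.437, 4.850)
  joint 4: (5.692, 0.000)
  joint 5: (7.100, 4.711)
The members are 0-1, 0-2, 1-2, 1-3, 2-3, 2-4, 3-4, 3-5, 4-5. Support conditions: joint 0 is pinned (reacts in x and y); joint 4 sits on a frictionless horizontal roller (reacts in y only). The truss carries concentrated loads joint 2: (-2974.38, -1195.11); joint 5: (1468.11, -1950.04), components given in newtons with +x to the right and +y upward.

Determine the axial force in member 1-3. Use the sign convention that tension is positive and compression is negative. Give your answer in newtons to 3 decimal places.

N=6 nodes, M=9 members, R=3 reactions → 2N=12, M+R=12
member 0 (0-1): L=5.1689, (cx,cy)=(0.2453,0.9694)
member 1 (0-2): L=2.9820, (cx,cy)=(1.0000,0.0000)
member 2 (1-2): L=5.2960, (cx,cy)=(0.3236,-0.9462)
member 3 (1-3): L=3.1731, (cx,cy)=(0.9987,-0.0507)
member 4 (2-3): L=5.0635, (cx,cy)=(0.2873,0.9578)
member 5 (2-4): L=2.7100, (cx,cy)=(1.0000,0.0000)
member 6 (3-4): L=5.0097, (cx,cy)=(0.2505,-0.9681)
member 7 (3-5): L=2.6666, (cx,cy)=(0.9986,-0.0521)
member 8 (4-5): L=4.9169, (cx,cy)=(0.2864,0.9581)
solve A·x = −loads:
  F[0-1] = +1164.0240 N (tension)
  F[0-2] = -1791.8184 N (compression)
  F[1-2] = -1229.3391 N (compression)
  F[1-3] = +684.2915 N (tension)
  F[2-3] = +2462.1238 N (tension)
  F[2-4] = +77.2138 N (tension)
  F[3-4] = -2508.9763 N (compression)
  F[3-5] = +2022.1736 N (tension)
  F[4-5] = -1925.2576 N (compression)
  Rx@0 = +1506.2700 N
  Ry@0 = -1128.4565 N
  Ry@4 = +4273.6065 N

684.292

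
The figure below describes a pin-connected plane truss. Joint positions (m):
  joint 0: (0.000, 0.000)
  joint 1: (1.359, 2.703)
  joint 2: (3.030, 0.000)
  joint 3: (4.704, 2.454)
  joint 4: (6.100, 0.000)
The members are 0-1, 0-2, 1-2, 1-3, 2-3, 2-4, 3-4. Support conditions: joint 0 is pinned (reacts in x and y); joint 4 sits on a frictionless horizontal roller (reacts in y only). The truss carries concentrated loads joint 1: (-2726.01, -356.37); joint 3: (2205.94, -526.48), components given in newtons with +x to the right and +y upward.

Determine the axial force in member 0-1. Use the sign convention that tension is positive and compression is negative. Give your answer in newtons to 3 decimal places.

N=5 nodes, M=7 members, R=3 reactions → 2N=10, M+R=10
member 0 (0-1): L=3.0254, (cx,cy)=(0.4492,0.8934)
member 1 (0-2): L=3.0300, (cx,cy)=(1.0000,0.0000)
member 2 (1-2): L=3.1778, (cx,cy)=(0.5258,-0.8506)
member 3 (1-3): L=3.3543, (cx,cy)=(0.9972,-0.0742)
member 4 (2-3): L=2.9706, (cx,cy)=(0.5635,0.8261)
member 5 (2-4): L=3.0700, (cx,cy)=(1.0000,0.0000)
member 6 (3-4): L=2.8233, (cx,cy)=(0.4945,-0.8692)
solve A·x = −loads:
  F[0-1] = -803.5945 N (compression)
  F[0-2] = -159.0988 N (compression)
  F[1-2] = +228.6490 N (tension)
  F[1-3] = +2251.0182 N (tension)
  F[2-3] = -235.4268 N (compression)
  F[2-4] = +93.8016 N (tension)
  F[3-4] = -189.7052 N (compression)
  Rx@0 = +520.0700 N
  Ry@0 = +717.9581 N
  Ry@4 = +164.8919 N

-803.594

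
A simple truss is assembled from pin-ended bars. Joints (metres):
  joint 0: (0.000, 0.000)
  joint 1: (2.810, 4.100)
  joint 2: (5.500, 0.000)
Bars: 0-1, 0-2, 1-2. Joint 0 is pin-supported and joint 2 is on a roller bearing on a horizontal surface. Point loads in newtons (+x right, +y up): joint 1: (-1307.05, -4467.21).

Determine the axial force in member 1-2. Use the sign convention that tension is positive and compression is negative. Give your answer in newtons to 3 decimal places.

-1564.384

N=3 nodes, M=3 members, R=3 reactions → 2N=6, M+R=6
member 0 (0-1): L=4.9705, (cx,cy)=(0.5653,0.8249)
member 1 (0-2): L=5.5000, (cx,cy)=(1.0000,0.0000)
member 2 (1-2): L=4.9037, (cx,cy)=(0.5486,-0.8361)
solve A·x = −loads:
  F[0-1] = -3829.9919 N (compression)
  F[0-2] = +858.1703 N (tension)
  F[1-2] = -1564.3845 N (compression)
  Rx@0 = +1307.0500 N
  Ry@0 = +3159.2182 N
  Ry@2 = +1307.9918 N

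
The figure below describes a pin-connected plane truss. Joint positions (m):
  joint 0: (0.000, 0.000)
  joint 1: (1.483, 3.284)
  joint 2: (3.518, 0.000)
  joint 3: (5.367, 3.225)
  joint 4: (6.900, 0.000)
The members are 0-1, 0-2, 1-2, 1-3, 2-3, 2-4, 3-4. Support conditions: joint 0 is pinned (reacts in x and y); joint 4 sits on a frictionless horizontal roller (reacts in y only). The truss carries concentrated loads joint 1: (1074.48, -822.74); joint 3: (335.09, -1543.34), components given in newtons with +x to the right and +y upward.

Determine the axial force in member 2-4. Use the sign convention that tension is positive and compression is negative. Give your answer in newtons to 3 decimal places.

972.225

N=5 nodes, M=7 members, R=3 reactions → 2N=10, M+R=10
member 0 (0-1): L=3.6033, (cx,cy)=(0.4116,0.9114)
member 1 (0-2): L=3.5180, (cx,cy)=(1.0000,0.0000)
member 2 (1-2): L=3.8634, (cx,cy)=(0.5267,-0.8500)
member 3 (1-3): L=3.8844, (cx,cy)=(0.9999,-0.0152)
member 4 (2-3): L=3.7174, (cx,cy)=(0.4974,0.8675)
member 5 (2-4): L=3.3820, (cx,cy)=(1.0000,0.0000)
member 6 (3-4): L=3.5708, (cx,cy)=(0.4293,-0.9032)
solve A·x = −loads:
  F[0-1] = -351.9847 N (compression)
  F[0-2] = +1554.4344 N (tension)
  F[1-2] = -574.1215 N (compression)
  F[1-3] = -917.0387 N (compression)
  F[2-3] = +562.5385 N (tension)
  F[2-4] = +972.2252 N (tension)
  F[3-4] = -2264.6025 N (compression)
  Rx@0 = -1409.5700 N
  Ry@0 = +320.7921 N
  Ry@4 = +2045.2879 N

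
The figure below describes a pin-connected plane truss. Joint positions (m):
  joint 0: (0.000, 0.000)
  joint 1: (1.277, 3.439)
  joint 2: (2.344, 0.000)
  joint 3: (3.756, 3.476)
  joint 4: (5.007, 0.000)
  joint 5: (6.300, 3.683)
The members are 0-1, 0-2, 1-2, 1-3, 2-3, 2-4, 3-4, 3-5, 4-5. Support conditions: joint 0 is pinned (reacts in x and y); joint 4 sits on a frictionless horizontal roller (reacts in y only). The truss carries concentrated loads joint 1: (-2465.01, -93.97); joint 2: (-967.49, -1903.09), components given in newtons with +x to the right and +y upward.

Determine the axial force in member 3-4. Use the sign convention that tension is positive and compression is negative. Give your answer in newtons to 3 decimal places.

N=6 nodes, M=9 members, R=3 reactions → 2N=12, M+R=12
member 0 (0-1): L=3.6684, (cx,cy)=(0.3481,0.9375)
member 1 (0-2): L=2.3440, (cx,cy)=(1.0000,0.0000)
member 2 (1-2): L=3.6007, (cx,cy)=(0.2963,-0.9551)
member 3 (1-3): L=2.4793, (cx,cy)=(0.9999,0.0149)
member 4 (2-3): L=3.7518, (cx,cy)=(0.3763,0.9265)
member 5 (2-4): L=2.6630, (cx,cy)=(1.0000,0.0000)
member 6 (3-4): L=3.6943, (cx,cy)=(0.3386,-0.9409)
member 7 (3-5): L=2.5524, (cx,cy)=(0.9967,0.0811)
member 8 (4-5): L=3.9034, (cx,cy)=(0.3313,0.9435)
solve A·x = −loads:
  F[0-1] = -2960.3913 N (compression)
  F[0-2] = -2401.9748 N (compression)
  F[1-2] = +2816.7293 N (tension)
  F[1-3] = +599.8721 N (tension)
  F[2-3] = -849.5917 N (compression)
  F[2-4] = -280.0627 N (compression)
  F[3-4] = +827.0386 N (tension)
  F[3-5] = +0.0000 N (tension)
  F[4-5] = +0.0000 N (tension)
  Rx@0 = +3432.5000 N
  Ry@0 = +2775.2359 N
  Ry@4 = -778.1759 N

827.039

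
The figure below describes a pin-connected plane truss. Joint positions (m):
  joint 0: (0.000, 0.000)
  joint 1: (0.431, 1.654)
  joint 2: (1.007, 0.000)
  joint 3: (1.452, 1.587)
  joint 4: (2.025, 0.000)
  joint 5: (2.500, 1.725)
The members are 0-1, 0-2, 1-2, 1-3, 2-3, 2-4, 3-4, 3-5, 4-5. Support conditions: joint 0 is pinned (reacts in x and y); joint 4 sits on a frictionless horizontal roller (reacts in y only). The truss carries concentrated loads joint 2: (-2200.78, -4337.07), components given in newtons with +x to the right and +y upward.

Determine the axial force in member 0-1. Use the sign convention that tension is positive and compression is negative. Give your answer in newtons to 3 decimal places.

N=6 nodes, M=9 members, R=3 reactions → 2N=12, M+R=12
member 0 (0-1): L=1.7092, (cx,cy)=(0.2522,0.9677)
member 1 (0-2): L=1.0070, (cx,cy)=(1.0000,0.0000)
member 2 (1-2): L=1.7514, (cx,cy)=(0.3289,-0.9444)
member 3 (1-3): L=1.0232, (cx,cy)=(0.9979,-0.0655)
member 4 (2-3): L=1.6482, (cx,cy)=(0.2700,0.9629)
member 5 (2-4): L=1.0180, (cx,cy)=(1.0000,0.0000)
member 6 (3-4): L=1.6873, (cx,cy)=(0.3396,-0.9406)
member 7 (3-5): L=1.0570, (cx,cy)=(0.9914,0.1306)
member 8 (4-5): L=1.7892, (cx,cy)=(0.2655,0.9641)
solve A·x = −loads:
  F[0-1] = -2253.1231 N (compression)
  F[0-2] = -1632.6327 N (compression)
  F[1-2] = +2403.1390 N (tension)
  F[1-3] = -1361.4013 N (compression)
  F[2-3] = +2147.3553 N (tension)
  F[2-4] = +778.7151 N (tension)
  F[3-4] = -2293.0309 N (compression)
  F[3-5] = -0.0000 N (compression)
  F[4-5] = +0.0000 N (tension)
  Rx@0 = +2200.7800 N
  Ry@0 = +2180.3147 N
  Ry@4 = +2156.7553 N

-2253.123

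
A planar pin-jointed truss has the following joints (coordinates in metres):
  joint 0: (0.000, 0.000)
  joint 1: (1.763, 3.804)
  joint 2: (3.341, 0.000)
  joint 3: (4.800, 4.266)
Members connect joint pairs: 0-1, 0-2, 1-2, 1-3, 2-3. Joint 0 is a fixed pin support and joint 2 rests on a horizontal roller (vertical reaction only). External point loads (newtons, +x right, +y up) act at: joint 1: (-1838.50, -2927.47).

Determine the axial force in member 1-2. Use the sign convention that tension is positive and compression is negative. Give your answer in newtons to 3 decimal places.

N=4 nodes, M=5 members, R=3 reactions → 2N=8, M+R=8
member 0 (0-1): L=4.1927, (cx,cy)=(0.4205,0.9073)
member 1 (0-2): L=3.3410, (cx,cy)=(1.0000,0.0000)
member 2 (1-2): L=4.1183, (cx,cy)=(0.3832,-0.9237)
member 3 (1-3): L=3.0719, (cx,cy)=(0.9886,0.1504)
member 4 (2-3): L=4.5086, (cx,cy)=(0.3236,0.9462)
solve A·x = −loads:
  F[0-1] = -3831.1305 N (compression)
  F[0-2] = -227.5306 N (compression)
  F[1-2] = +593.8163 N (tension)
  F[1-3] = -0.0000 N (compression)
  F[2-3] = +0.0000 N (tension)
  Rx@0 = +1838.5000 N
  Ry@0 = +3475.9658 N
  Ry@2 = -548.4958 N

593.816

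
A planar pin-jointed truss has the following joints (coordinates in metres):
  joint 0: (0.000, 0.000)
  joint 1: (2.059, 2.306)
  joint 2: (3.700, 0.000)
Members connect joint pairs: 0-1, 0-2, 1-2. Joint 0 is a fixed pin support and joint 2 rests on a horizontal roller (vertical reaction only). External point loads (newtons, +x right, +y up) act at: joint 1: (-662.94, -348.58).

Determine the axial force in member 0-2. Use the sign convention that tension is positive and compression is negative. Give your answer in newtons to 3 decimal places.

-155.982

N=3 nodes, M=3 members, R=3 reactions → 2N=6, M+R=6
member 0 (0-1): L=3.0915, (cx,cy)=(0.6660,0.7459)
member 1 (0-2): L=3.7000, (cx,cy)=(1.0000,0.0000)
member 2 (1-2): L=2.8303, (cx,cy)=(0.5798,-0.8148)
solve A·x = −loads:
  F[0-1] = -761.1649 N (compression)
  F[0-2] = -155.9824 N (compression)
  F[1-2] = +269.0279 N (tension)
  Rx@0 = +662.9400 N
  Ry@0 = +567.7728 N
  Ry@2 = -219.1928 N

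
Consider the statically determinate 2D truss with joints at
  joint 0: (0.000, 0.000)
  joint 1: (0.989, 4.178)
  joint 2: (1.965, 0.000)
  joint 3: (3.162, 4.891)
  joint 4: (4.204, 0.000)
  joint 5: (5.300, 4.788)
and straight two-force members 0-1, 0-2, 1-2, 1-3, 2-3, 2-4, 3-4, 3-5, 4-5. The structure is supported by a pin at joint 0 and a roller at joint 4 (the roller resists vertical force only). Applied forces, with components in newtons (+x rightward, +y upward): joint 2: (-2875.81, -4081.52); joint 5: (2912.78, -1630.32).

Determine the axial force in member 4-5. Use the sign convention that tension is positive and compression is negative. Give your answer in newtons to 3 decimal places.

-1511.860

N=6 nodes, M=9 members, R=3 reactions → 2N=12, M+R=12
member 0 (0-1): L=4.2935, (cx,cy)=(0.2304,0.9731)
member 1 (0-2): L=1.9650, (cx,cy)=(1.0000,0.0000)
member 2 (1-2): L=4.2905, (cx,cy)=(0.2275,-0.9738)
member 3 (1-3): L=2.2870, (cx,cy)=(0.9502,0.3118)
member 4 (2-3): L=5.0353, (cx,cy)=(0.2377,0.9713)
member 5 (2-4): L=2.2390, (cx,cy)=(1.0000,0.0000)
member 6 (3-4): L=5.0008, (cx,cy)=(0.2084,-0.9781)
member 7 (3-5): L=2.1405, (cx,cy)=(0.9988,-0.0481)
member 8 (4-5): L=4.9118, (cx,cy)=(0.2231,0.9748)
solve A·x = −loads:
  F[0-1] = +1612.0231 N (tension)
  F[0-2] = -334.3600 N (compression)
  F[1-2] = -1380.0081 N (compression)
  F[1-3] = +721.1994 N (tension)
  F[2-3] = +5585.4619 N (tension)
  F[2-4] = +899.7518 N (tension)
  F[3-4] = -5937.0862 N (compression)
  F[3-5] = +3253.8973 N (tension)
  F[4-5] = -1511.8597 N (compression)
  Rx@0 = -36.9700 N
  Ry@0 = -1568.6722 N
  Ry@4 = +7280.5122 N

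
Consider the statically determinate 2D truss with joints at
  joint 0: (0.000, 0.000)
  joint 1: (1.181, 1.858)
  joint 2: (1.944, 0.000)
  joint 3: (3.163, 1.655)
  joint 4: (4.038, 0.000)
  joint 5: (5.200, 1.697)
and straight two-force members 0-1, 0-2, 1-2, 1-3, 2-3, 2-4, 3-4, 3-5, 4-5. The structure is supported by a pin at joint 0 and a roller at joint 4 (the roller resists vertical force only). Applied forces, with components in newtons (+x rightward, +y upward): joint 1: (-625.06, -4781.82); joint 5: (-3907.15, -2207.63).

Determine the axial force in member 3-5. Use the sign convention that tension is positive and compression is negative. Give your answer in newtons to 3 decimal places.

-2430.324

N=6 nodes, M=9 members, R=3 reactions → 2N=12, M+R=12
member 0 (0-1): L=2.2016, (cx,cy)=(0.5364,0.8439)
member 1 (0-2): L=1.9440, (cx,cy)=(1.0000,0.0000)
member 2 (1-2): L=2.0086, (cx,cy)=(0.3799,-0.9250)
member 3 (1-3): L=1.9924, (cx,cy)=(0.9948,-0.1019)
member 4 (2-3): L=2.0555, (cx,cy)=(0.5930,0.8052)
member 5 (2-4): L=2.0940, (cx,cy)=(1.0000,0.0000)
member 6 (3-4): L=1.8721, (cx,cy)=(0.4674,-0.8840)
member 7 (3-5): L=2.0374, (cx,cy)=(0.9998,0.0206)
member 8 (4-5): L=2.0567, (cx,cy)=(0.5650,0.8251)
solve A·x = −loads:
  F[0-1] = -5542.5732 N (compression)
  F[0-2] = -1558.9822 N (compression)
  F[1-2] = +153.8073 N (tension)
  F[1-3] = -2419.1850 N (compression)
  F[2-3] = -176.7060 N (compression)
  F[2-4] = -1395.7595 N (compression)
  F[3-4] = -174.5485 N (compression)
  F[3-5] = -2430.3235 N (compression)
  F[4-5] = -2614.8578 N (compression)
  Rx@0 = +4532.2100 N
  Ry@0 = +4677.6099 N
  Ry@4 = +2311.8401 N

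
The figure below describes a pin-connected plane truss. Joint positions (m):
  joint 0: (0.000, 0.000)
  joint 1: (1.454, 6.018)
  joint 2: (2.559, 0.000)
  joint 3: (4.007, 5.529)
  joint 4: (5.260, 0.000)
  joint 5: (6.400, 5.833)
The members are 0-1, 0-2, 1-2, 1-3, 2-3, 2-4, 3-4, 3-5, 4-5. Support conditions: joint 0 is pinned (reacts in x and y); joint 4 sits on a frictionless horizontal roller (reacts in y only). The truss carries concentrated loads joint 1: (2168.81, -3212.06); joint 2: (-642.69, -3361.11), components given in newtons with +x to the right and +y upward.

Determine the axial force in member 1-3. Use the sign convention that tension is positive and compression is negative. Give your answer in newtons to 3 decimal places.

-2370.283

N=6 nodes, M=9 members, R=3 reactions → 2N=12, M+R=12
member 0 (0-1): L=6.1912, (cx,cy)=(0.2349,0.9720)
member 1 (0-2): L=2.5590, (cx,cy)=(1.0000,0.0000)
member 2 (1-2): L=6.1186, (cx,cy)=(0.1806,-0.9836)
member 3 (1-3): L=2.5994, (cx,cy)=(0.9821,-0.1881)
member 4 (2-3): L=5.7155, (cx,cy)=(0.2533,0.9674)
member 5 (2-4): L=2.7010, (cx,cy)=(1.0000,0.0000)
member 6 (3-4): L=5.6692, (cx,cy)=(0.2210,-0.9753)
member 7 (3-5): L=2.4122, (cx,cy)=(0.9920,0.1260)
member 8 (4-5): L=5.9434, (cx,cy)=(0.1918,0.9814)
solve A·x = −loads:
  F[0-1] = -1613.8755 N (compression)
  F[0-2] = +1905.1404 N (tension)
  F[1-2] = -1217.4438 N (compression)
  F[1-3] = -2370.2828 N (compression)
  F[2-3] = +4712.2721 N (tension)
  F[2-4] = +1134.1208 N (tension)
  F[3-4] = -5131.3325 N (compression)
  F[3-5] = +0.0000 N (tension)
  F[4-5] = -0.0000 N (compression)
  Rx@0 = -1526.1200 N
  Ry@0 = +1568.7376 N
  Ry@4 = +5004.4324 N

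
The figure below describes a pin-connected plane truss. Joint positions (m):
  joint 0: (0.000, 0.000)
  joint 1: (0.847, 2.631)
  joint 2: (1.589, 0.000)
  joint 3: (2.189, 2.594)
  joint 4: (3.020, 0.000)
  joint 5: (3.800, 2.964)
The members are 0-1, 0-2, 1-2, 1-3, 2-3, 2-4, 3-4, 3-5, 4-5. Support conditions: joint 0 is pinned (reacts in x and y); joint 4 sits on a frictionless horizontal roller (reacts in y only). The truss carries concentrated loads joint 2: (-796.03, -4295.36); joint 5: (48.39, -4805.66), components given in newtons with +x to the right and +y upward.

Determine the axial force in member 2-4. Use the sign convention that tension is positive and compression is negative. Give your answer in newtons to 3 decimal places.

N=6 nodes, M=9 members, R=3 reactions → 2N=12, M+R=12
member 0 (0-1): L=2.7640, (cx,cy)=(0.3064,0.9519)
member 1 (0-2): L=1.5890, (cx,cy)=(1.0000,0.0000)
member 2 (1-2): L=2.7336, (cx,cy)=(0.2714,-0.9625)
member 3 (1-3): L=1.3425, (cx,cy)=(0.9996,-0.0276)
member 4 (2-3): L=2.6625, (cx,cy)=(0.2254,0.9743)
member 5 (2-4): L=1.4310, (cx,cy)=(1.0000,0.0000)
member 6 (3-4): L=2.7239, (cx,cy)=(0.3051,-0.9523)
member 7 (3-5): L=1.6529, (cx,cy)=(0.9746,0.2238)
member 8 (4-5): L=3.0649, (cx,cy)=(0.2545,0.9671)
solve A·x = −loads:
  F[0-1] = -784.3647 N (compression)
  F[0-2] = -507.2773 N (compression)
  F[1-2] = +788.7710 N (tension)
  F[1-3] = -454.6347 N (compression)
  F[2-3] = +3629.5647 N (tension)
  F[2-4] = -315.0821 N (compression)
  F[3-4] = -3389.3497 N (compression)
  F[3-5] = +1433.8866 N (tension)
  F[4-5] = -5301.1692 N (compression)
  Rx@0 = +747.6400 N
  Ry@0 = +746.6283 N
  Ry@4 = +8354.3917 N

-315.082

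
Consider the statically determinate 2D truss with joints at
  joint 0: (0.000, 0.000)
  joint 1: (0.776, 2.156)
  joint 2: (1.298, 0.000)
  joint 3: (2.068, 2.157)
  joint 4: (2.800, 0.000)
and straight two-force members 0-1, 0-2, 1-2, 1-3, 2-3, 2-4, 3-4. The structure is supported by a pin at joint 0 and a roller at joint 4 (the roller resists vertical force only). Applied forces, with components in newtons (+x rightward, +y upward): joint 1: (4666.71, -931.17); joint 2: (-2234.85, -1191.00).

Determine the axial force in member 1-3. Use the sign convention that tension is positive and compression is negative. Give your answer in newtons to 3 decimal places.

-3067.204

N=5 nodes, M=7 members, R=3 reactions → 2N=10, M+R=10
member 0 (0-1): L=2.2914, (cx,cy)=(0.3387,0.9409)
member 1 (0-2): L=1.2980, (cx,cy)=(1.0000,0.0000)
member 2 (1-2): L=2.2183, (cx,cy)=(0.2353,-0.9719)
member 3 (1-3): L=1.2920, (cx,cy)=(1.0000,0.0008)
member 4 (2-3): L=2.2903, (cx,cy)=(0.3362,0.9418)
member 5 (2-4): L=1.5020, (cx,cy)=(1.0000,0.0000)
member 6 (3-4): L=2.2778, (cx,cy)=(0.3214,-0.9470)
solve A·x = −loads:
  F[0-1] = +2424.6508 N (tension)
  F[0-2] = +1610.7334 N (tension)
  F[1-2] = -3307.8084 N (compression)
  F[1-3] = -3067.2036 N (compression)
  F[2-3] = +4678.2354 N (tension)
  F[2-4] = +1494.3888 N (tension)
  F[3-4] = -4650.2073 N (compression)
  Rx@0 = -2431.8600 N
  Ry@0 = -2281.3774 N
  Ry@4 = +4403.5474 N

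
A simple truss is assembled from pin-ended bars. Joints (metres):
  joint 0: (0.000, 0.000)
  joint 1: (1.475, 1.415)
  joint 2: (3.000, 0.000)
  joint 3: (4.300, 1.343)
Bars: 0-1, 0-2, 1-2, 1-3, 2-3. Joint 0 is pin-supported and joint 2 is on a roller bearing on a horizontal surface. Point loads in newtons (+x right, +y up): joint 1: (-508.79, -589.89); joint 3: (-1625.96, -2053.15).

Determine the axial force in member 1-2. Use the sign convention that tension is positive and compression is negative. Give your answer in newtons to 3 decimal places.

-324.697

N=4 nodes, M=5 members, R=3 reactions → 2N=8, M+R=8
member 0 (0-1): L=2.0440, (cx,cy)=(0.7216,0.6923)
member 1 (0-2): L=3.0000, (cx,cy)=(1.0000,0.0000)
member 2 (1-2): L=2.0803, (cx,cy)=(0.7331,-0.6802)
member 3 (1-3): L=2.8259, (cx,cy)=(0.9997,-0.0255)
member 4 (2-3): L=1.8691, (cx,cy)=(0.6955,0.7185)
solve A·x = −loads:
  F[0-1] = -546.0671 N (compression)
  F[0-2] = -1740.6907 N (compression)
  F[1-2] = -324.6970 N (compression)
  F[1-3] = +352.8645 N (tension)
  F[2-3] = -2844.9747 N (compression)
  Rx@0 = +2134.7500 N
  Ry@0 = +378.0298 N
  Ry@2 = +2265.0102 N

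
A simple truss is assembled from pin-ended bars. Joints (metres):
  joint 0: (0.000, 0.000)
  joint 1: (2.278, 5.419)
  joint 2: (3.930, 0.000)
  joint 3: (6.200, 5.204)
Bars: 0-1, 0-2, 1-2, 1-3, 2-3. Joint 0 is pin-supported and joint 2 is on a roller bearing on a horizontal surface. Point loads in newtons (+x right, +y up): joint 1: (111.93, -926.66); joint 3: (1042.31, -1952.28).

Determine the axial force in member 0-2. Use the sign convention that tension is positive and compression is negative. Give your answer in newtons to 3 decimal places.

198.875

N=4 nodes, M=5 members, R=3 reactions → 2N=8, M+R=8
member 0 (0-1): L=5.8783, (cx,cy)=(0.3875,0.9219)
member 1 (0-2): L=3.9300, (cx,cy)=(1.0000,0.0000)
member 2 (1-2): L=5.6652, (cx,cy)=(0.2916,-0.9565)
member 3 (1-3): L=3.9279, (cx,cy)=(0.9985,-0.0547)
member 4 (2-3): L=5.6775, (cx,cy)=(0.3998,0.9166)
solve A·x = −loads:
  F[0-1] = +2465.3027 N (tension)
  F[0-2] = +198.8746 N (tension)
  F[1-2] = -3450.6895 N (compression)
  F[1-3] = +1852.4477 N (tension)
  F[2-3] = -2019.3065 N (compression)
  Rx@0 = -1154.2400 N
  Ry@0 = -2272.6624 N
  Ry@2 = +5151.6024 N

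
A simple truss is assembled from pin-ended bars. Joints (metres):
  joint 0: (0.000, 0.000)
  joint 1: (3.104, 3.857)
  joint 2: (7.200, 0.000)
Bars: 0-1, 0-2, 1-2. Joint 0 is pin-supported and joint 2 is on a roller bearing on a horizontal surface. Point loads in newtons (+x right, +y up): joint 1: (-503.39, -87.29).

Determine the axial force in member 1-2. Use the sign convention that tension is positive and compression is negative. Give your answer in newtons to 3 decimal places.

338.462

N=3 nodes, M=3 members, R=3 reactions → 2N=6, M+R=6
member 0 (0-1): L=4.9509, (cx,cy)=(0.6270,0.7791)
member 1 (0-2): L=7.2000, (cx,cy)=(1.0000,0.0000)
member 2 (1-2): L=5.6262, (cx,cy)=(0.7280,-0.6855)
solve A·x = −loads:
  F[0-1] = -409.8844 N (compression)
  F[0-2] = -246.4094 N (compression)
  F[1-2] = +338.4616 N (tension)
  Rx@0 = +503.3900 N
  Ry@0 = +319.3215 N
  Ry@2 = -232.0315 N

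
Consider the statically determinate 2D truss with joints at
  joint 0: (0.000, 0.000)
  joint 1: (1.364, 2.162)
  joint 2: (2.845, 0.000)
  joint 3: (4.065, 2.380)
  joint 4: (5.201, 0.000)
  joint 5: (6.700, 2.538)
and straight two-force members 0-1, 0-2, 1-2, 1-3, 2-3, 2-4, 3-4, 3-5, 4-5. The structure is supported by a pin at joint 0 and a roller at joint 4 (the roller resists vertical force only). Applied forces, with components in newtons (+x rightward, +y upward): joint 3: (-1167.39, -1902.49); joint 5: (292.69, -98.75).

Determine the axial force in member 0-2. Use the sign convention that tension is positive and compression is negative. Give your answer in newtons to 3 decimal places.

N=6 nodes, M=9 members, R=3 reactions → 2N=12, M+R=12
member 0 (0-1): L=2.5563, (cx,cy)=(0.5336,0.8457)
member 1 (0-2): L=2.8450, (cx,cy)=(1.0000,0.0000)
member 2 (1-2): L=2.6206, (cx,cy)=(0.5651,-0.8250)
member 3 (1-3): L=2.7098, (cx,cy)=(0.9968,0.0804)
member 4 (2-3): L=2.6745, (cx,cy)=(0.4562,0.8899)
member 5 (2-4): L=2.3560, (cx,cy)=(1.0000,0.0000)
member 6 (3-4): L=2.6372, (cx,cy)=(0.4308,-0.9025)
member 7 (3-5): L=2.6397, (cx,cy)=(0.9982,0.0599)
member 8 (4-5): L=2.9476, (cx,cy)=(0.5085,0.8610)
solve A·x = −loads:
  F[0-1] = -920.4323 N (compression)
  F[0-2] = -383.5750 N (compression)
  F[1-2] = +848.6176 N (tension)
  F[1-3] = -973.8654 N (compression)
  F[2-3] = -786.7308 N (compression)
  F[2-4] = +454.8877 N (tension)
  F[3-4] = -1221.3346 N (compression)
  F[3-5] = +364.5551 N (tension)
  F[4-5] = -140.0295 N (compression)
  Rx@0 = +874.7000 N
  Ry@0 = +778.4548 N
  Ry@4 = +1222.7852 N

-383.575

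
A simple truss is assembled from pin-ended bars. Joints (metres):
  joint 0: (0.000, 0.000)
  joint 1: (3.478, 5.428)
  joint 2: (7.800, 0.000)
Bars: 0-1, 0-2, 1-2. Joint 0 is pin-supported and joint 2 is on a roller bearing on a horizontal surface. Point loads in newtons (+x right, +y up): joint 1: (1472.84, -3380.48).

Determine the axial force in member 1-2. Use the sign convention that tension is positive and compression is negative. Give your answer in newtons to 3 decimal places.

-3236.981

N=3 nodes, M=3 members, R=3 reactions → 2N=6, M+R=6
member 0 (0-1): L=6.4467, (cx,cy)=(0.5395,0.8420)
member 1 (0-2): L=7.8000, (cx,cy)=(1.0000,0.0000)
member 2 (1-2): L=6.9385, (cx,cy)=(0.6229,-0.7823)
solve A·x = −loads:
  F[0-1] = -1007.3673 N (compression)
  F[0-2] = +2016.3173 N (tension)
  F[1-2] = -3236.9805 N (compression)
  Rx@0 = -1472.8400 N
  Ry@0 = +848.1871 N
  Ry@2 = +2532.2929 N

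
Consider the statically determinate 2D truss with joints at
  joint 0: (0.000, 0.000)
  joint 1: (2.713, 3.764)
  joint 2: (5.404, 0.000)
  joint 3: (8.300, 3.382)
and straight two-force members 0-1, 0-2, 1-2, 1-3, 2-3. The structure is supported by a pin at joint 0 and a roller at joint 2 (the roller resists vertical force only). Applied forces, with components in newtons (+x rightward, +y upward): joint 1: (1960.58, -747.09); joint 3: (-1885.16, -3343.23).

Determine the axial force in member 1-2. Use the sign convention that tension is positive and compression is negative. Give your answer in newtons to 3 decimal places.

N=4 nodes, M=5 members, R=3 reactions → 2N=8, M+R=8
member 0 (0-1): L=4.6398, (cx,cy)=(0.5847,0.8112)
member 1 (0-2): L=5.4040, (cx,cy)=(1.0000,0.0000)
member 2 (1-2): L=4.6270, (cx,cy)=(0.5816,-0.8135)
member 3 (1-3): L=5.6000, (cx,cy)=(0.9977,-0.0682)
member 4 (2-3): L=4.4525, (cx,cy)=(0.6504,0.7596)
solve A·x = −loads:
  F[0-1] = +1978.9572 N (tension)
  F[0-2] = -1081.7141 N (compression)
  F[1-2] = -2969.4926 N (compression)
  F[1-3] = +925.7248 N (tension)
  F[2-3] = -4318.3214 N (compression)
  Rx@0 = -75.4200 N
  Ry@0 = -1605.4010 N
  Ry@2 = +5695.7210 N

-2969.493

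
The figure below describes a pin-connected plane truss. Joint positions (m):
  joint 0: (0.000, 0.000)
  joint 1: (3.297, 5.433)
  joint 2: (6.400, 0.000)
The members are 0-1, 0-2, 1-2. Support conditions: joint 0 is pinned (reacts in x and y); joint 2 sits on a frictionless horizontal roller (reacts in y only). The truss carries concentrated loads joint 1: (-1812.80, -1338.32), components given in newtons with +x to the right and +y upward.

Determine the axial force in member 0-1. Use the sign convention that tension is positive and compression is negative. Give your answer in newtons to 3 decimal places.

N=3 nodes, M=3 members, R=3 reactions → 2N=6, M+R=6
member 0 (0-1): L=6.3551, (cx,cy)=(0.5188,0.8549)
member 1 (0-2): L=6.4000, (cx,cy)=(1.0000,0.0000)
member 2 (1-2): L=6.2567, (cx,cy)=(0.4959,-0.8684)
solve A·x = −loads:
  F[0-1] = -2559.0995 N (compression)
  F[0-2] = -485.1562 N (compression)
  F[1-2] = +978.2369 N (tension)
  Rx@0 = +1812.8000 N
  Ry@0 = +2187.7733 N
  Ry@2 = -849.4533 N

-2559.099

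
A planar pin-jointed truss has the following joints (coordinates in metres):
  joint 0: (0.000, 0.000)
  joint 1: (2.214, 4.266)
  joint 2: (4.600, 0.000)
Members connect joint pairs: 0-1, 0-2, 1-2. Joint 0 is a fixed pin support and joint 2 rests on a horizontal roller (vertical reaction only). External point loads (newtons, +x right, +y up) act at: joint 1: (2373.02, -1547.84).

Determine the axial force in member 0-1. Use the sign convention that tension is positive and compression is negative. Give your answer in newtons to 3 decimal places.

N=3 nodes, M=3 members, R=3 reactions → 2N=6, M+R=6
member 0 (0-1): L=4.8063, (cx,cy)=(0.4606,0.8876)
member 1 (0-2): L=4.6000, (cx,cy)=(1.0000,0.0000)
member 2 (1-2): L=4.8879, (cx,cy)=(0.4881,-0.8728)
solve A·x = −loads:
  F[0-1] = +1574.9040 N (tension)
  F[0-2] = +1647.5482 N (tension)
  F[1-2] = -3375.1393 N (compression)
  Rx@0 = -2373.0200 N
  Ry@0 = -1397.8602 N
  Ry@2 = +2945.7002 N

1574.904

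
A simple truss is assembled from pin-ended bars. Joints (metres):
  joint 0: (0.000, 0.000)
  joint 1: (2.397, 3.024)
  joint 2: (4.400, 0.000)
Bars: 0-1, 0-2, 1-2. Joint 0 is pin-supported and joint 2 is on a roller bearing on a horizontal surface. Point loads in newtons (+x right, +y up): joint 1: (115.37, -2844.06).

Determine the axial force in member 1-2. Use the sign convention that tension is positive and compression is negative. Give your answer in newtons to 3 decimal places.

N=3 nodes, M=3 members, R=3 reactions → 2N=6, M+R=6
member 0 (0-1): L=3.8588, (cx,cy)=(0.6212,0.7837)
member 1 (0-2): L=4.4000, (cx,cy)=(1.0000,0.0000)
member 2 (1-2): L=3.6272, (cx,cy)=(0.5522,-0.8337)
solve A·x = −loads:
  F[0-1] = -1550.9171 N (compression)
  F[0-2] = +1078.7698 N (tension)
  F[1-2] = -1953.5270 N (compression)
  Rx@0 = -115.3700 N
  Ry@0 = +1215.4030 N
  Ry@2 = +1628.6570 N

-1953.527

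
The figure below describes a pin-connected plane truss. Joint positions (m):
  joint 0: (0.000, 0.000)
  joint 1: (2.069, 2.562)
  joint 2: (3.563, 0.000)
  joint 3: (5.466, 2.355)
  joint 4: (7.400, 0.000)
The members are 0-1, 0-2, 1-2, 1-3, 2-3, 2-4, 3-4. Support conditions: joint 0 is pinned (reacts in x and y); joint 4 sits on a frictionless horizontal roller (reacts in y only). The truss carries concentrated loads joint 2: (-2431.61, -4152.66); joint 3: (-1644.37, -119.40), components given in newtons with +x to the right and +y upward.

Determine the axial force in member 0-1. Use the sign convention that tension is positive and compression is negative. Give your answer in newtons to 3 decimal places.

N=5 nodes, M=7 members, R=3 reactions → 2N=10, M+R=10
member 0 (0-1): L=3.2931, (cx,cy)=(0.6283,0.7780)
member 1 (0-2): L=3.5630, (cx,cy)=(1.0000,0.0000)
member 2 (1-2): L=2.9658, (cx,cy)=(0.5037,-0.8639)
member 3 (1-3): L=3.4033, (cx,cy)=(0.9981,-0.0608)
member 4 (2-3): L=3.0278, (cx,cy)=(0.6285,0.7778)
member 5 (2-4): L=3.8370, (cx,cy)=(1.0000,0.0000)
member 6 (3-4): L=3.0474, (cx,cy)=(0.6346,-0.7728)
solve A·x = −loads:
  F[0-1] = -3480.4256 N (compression)
  F[0-2] = -1889.2963 N (compression)
  F[1-2] = +3409.8937 N (tension)
  F[1-3] = -3911.6436 N (compression)
  F[2-3] = +1551.8362 N (tension)
  F[2-4] = +1284.6808 N (tension)
  F[3-4] = -2024.2400 N (compression)
  Rx@0 = +4075.9800 N
  Ry@0 = +2707.7253 N
  Ry@4 = +1564.3347 N

-3480.426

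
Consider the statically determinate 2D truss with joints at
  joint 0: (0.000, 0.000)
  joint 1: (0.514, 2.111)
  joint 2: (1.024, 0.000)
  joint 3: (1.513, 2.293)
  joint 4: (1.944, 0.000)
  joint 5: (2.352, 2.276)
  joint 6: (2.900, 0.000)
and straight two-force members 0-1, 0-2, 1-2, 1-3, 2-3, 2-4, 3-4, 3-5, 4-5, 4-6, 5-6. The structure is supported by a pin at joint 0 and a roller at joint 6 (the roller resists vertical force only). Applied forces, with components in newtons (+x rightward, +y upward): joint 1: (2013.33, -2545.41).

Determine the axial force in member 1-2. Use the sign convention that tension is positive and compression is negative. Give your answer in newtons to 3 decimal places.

N=7 nodes, M=11 members, R=3 reactions → 2N=14, M+R=14
member 0 (0-1): L=2.1727, (cx,cy)=(0.2366,0.9716)
member 1 (0-2): L=1.0240, (cx,cy)=(1.0000,0.0000)
member 2 (1-2): L=2.1717, (cx,cy)=(0.2348,-0.9720)
member 3 (1-3): L=1.0154, (cx,cy)=(0.9838,0.1792)
member 4 (2-3): L=2.3446, (cx,cy)=(0.2086,0.9780)
member 5 (2-4): L=0.9200, (cx,cy)=(1.0000,0.0000)
member 6 (3-4): L=2.3332, (cx,cy)=(0.1847,-0.9828)
member 7 (3-5): L=0.8392, (cx,cy)=(0.9998,-0.0203)
member 8 (4-5): L=2.3123, (cx,cy)=(0.1764,0.9843)
member 9 (4-6): L=0.9560, (cx,cy)=(1.0000,0.0000)
member 10 (5-6): L=2.3410, (cx,cy)=(0.2341,-0.9722)
solve A·x = −loads:
  F[0-1] = -647.0605 N (compression)
  F[0-2] = +2166.4082 N (tension)
  F[1-2] = -2277.6482 N (compression)
  F[1-3] = -1658.3899 N (compression)
  F[2-3] = +2263.7384 N (tension)
  F[2-4] = +1159.3925 N (tension)
  F[3-4] = -1933.7440 N (compression)
  F[3-5] = -802.3396 N (compression)
  F[4-5] = +1930.7576 N (tension)
  F[4-6] = +461.4943 N (tension)
  F[5-6] = -1971.4925 N (compression)
  Rx@0 = -2013.3300 N
  Ry@0 = +628.6926 N
  Ry@6 = +1916.7174 N

-2277.648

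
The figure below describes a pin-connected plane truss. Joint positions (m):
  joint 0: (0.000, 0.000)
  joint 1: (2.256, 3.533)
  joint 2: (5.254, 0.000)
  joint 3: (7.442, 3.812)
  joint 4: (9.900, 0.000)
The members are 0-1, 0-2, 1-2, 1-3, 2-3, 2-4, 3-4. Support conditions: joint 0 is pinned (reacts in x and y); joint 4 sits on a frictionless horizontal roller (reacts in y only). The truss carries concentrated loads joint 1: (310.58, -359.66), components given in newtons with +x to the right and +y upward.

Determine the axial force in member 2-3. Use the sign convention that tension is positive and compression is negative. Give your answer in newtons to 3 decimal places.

237.336

N=5 nodes, M=7 members, R=3 reactions → 2N=10, M+R=10
member 0 (0-1): L=4.1919, (cx,cy)=(0.5382,0.8428)
member 1 (0-2): L=5.2540, (cx,cy)=(1.0000,0.0000)
member 2 (1-2): L=4.6336, (cx,cy)=(0.6470,-0.7625)
member 3 (1-3): L=5.1935, (cx,cy)=(0.9986,0.0537)
member 4 (2-3): L=4.3953, (cx,cy)=(0.4978,0.8673)
member 5 (2-4): L=4.6460, (cx,cy)=(1.0000,0.0000)
member 6 (3-4): L=4.5358, (cx,cy)=(0.5419,-0.8404)
solve A·x = −loads:
  F[0-1] = -197.9827 N (compression)
  F[0-2] = +417.1317 N (tension)
  F[1-2] = -269.9614 N (compression)
  F[1-3] = -242.8131 N (compression)
  F[2-3] = +237.3364 N (tension)
  F[2-4] = +124.3155 N (tension)
  F[3-4] = -229.3999 N (compression)
  Rx@0 = -310.5800 N
  Ry@0 = +166.8648 N
  Ry@4 = +192.7952 N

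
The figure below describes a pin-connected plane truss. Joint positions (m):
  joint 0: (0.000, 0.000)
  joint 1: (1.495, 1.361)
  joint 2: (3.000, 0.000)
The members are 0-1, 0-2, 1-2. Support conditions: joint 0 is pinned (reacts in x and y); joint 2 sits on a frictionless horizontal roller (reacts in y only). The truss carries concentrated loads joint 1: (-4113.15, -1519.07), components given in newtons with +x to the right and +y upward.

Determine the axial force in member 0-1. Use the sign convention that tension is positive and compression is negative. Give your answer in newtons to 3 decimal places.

N=3 nodes, M=3 members, R=3 reactions → 2N=6, M+R=6
member 0 (0-1): L=2.0217, (cx,cy)=(0.7395,0.6732)
member 1 (0-2): L=3.0000, (cx,cy)=(1.0000,0.0000)
member 2 (1-2): L=2.0291, (cx,cy)=(0.7417,-0.6707)
solve A·x = −loads:
  F[0-1] = -3903.9012 N (compression)
  F[0-2] = -1226.3326 N (compression)
  F[1-2] = +1653.4097 N (tension)
  Rx@0 = +4113.1500 N
  Ry@0 = +2628.0658 N
  Ry@2 = -1108.9958 N

-3903.901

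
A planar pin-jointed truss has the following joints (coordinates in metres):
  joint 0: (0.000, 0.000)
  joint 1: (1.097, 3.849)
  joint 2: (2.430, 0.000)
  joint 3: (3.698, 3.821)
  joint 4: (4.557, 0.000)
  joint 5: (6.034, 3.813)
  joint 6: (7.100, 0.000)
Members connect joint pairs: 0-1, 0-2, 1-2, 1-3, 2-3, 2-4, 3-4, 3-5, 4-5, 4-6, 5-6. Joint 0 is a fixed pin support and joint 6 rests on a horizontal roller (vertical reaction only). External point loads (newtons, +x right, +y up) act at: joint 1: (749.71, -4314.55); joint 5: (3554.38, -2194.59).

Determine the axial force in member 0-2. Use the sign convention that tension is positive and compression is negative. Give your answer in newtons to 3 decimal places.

4777.815

N=7 nodes, M=11 members, R=3 reactions → 2N=14, M+R=14
member 0 (0-1): L=4.0023, (cx,cy)=(0.2741,0.9617)
member 1 (0-2): L=2.4300, (cx,cy)=(1.0000,0.0000)
member 2 (1-2): L=4.0733, (cx,cy)=(0.3273,-0.9449)
member 3 (1-3): L=2.6012, (cx,cy)=(0.9999,-0.0108)
member 4 (2-3): L=4.0259, (cx,cy)=(0.3150,0.9491)
member 5 (2-4): L=2.1270, (cx,cy)=(1.0000,0.0000)
member 6 (3-4): L=3.9164, (cx,cy)=(0.2193,-0.9756)
member 7 (3-5): L=2.3360, (cx,cy)=(1.0000,-0.0034)
member 8 (4-5): L=4.0891, (cx,cy)=(0.3612,0.9325)
member 9 (4-6): L=2.5430, (cx,cy)=(1.0000,0.0000)
member 10 (5-6): L=3.9592, (cx,cy)=(0.2692,-0.9631)
solve A·x = −loads:
  F[0-1] = -1728.3297 N (compression)
  F[0-2] = +4777.8149 N (tension)
  F[1-2] = -2803.4863 N (compression)
  F[1-3] = -306.0008 N (compression)
  F[2-3] = +2791.1740 N (tension)
  F[2-4] = +2981.2530 N (tension)
  F[3-4] = -2722.7181 N (compression)
  F[3-5] = +1170.3239 N (tension)
  F[4-5] = +2848.7494 N (tension)
  F[4-6] = +1355.0754 N (tension)
  F[5-6] = -5032.8562 N (compression)
  Rx@0 = -4304.0900 N
  Ry@0 = +1662.1397 N
  Ry@6 = +4847.0003 N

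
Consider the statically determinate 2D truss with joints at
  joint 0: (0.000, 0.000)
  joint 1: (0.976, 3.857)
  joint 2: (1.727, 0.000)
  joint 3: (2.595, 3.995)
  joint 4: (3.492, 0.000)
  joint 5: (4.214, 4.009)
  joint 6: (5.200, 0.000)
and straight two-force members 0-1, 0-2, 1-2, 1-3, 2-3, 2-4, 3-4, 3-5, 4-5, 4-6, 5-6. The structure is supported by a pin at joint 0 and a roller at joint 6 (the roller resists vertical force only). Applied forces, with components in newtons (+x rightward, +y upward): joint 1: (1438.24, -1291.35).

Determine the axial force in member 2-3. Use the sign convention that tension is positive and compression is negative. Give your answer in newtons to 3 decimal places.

N=7 nodes, M=11 members, R=3 reactions → 2N=14, M+R=14
member 0 (0-1): L=3.9786, (cx,cy)=(0.2453,0.9694)
member 1 (0-2): L=1.7270, (cx,cy)=(1.0000,0.0000)
member 2 (1-2): L=3.9294, (cx,cy)=(0.1911,-0.9816)
member 3 (1-3): L=1.6249, (cx,cy)=(0.9964,0.0849)
member 4 (2-3): L=4.0882, (cx,cy)=(0.2123,0.9772)
member 5 (2-4): L=1.7650, (cx,cy)=(1.0000,0.0000)
member 6 (3-4): L=4.0945, (cx,cy)=(0.2191,-0.9757)
member 7 (3-5): L=1.6191, (cx,cy)=(1.0000,0.0086)
member 8 (4-5): L=4.0735, (cx,cy)=(0.1772,0.9842)
member 9 (4-6): L=1.7080, (cx,cy)=(1.0000,0.0000)
member 10 (5-6): L=4.1285, (cx,cy)=(0.2388,-0.9711)
solve A·x = −loads:
  F[0-1] = +18.3748 N (tension)
  F[0-2] = +1433.7324 N (tension)
  F[1-2] = -1434.4453 N (compression)
  F[1-3] = -1163.7836 N (compression)
  F[2-3] = +1440.8538 N (tension)
  F[2-4] = +853.6597 N (tension)
  F[3-4] = -1346.7086 N (compression)
  F[3-5] = -558.6486 N (compression)
  F[4-5] = +1335.1330 N (tension)
  F[4-6] = +321.9843 N (tension)
  F[5-6] = -1348.1775 N (compression)
  Rx@0 = -1438.2400 N
  Ry@0 = -17.8133 N
  Ry@6 = +1309.1633 N

1440.854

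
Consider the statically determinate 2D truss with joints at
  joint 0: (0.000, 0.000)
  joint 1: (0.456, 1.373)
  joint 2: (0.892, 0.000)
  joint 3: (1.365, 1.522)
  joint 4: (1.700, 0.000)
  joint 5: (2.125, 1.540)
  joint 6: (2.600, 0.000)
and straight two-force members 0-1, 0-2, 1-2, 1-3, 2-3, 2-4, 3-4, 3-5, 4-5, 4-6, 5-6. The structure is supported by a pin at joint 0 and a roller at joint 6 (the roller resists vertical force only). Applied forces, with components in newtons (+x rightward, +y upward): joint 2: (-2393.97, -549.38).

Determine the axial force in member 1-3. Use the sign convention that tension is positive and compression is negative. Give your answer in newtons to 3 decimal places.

N=7 nodes, M=11 members, R=3 reactions → 2N=14, M+R=14
member 0 (0-1): L=1.4467, (cx,cy)=(0.3152,0.9490)
member 1 (0-2): L=0.8920, (cx,cy)=(1.0000,0.0000)
member 2 (1-2): L=1.4406, (cx,cy)=(0.3027,-0.9531)
member 3 (1-3): L=0.9211, (cx,cy)=(0.9868,0.1618)
member 4 (2-3): L=1.5938, (cx,cy)=(0.2968,0.9549)
member 5 (2-4): L=0.8080, (cx,cy)=(1.0000,0.0000)
member 6 (3-4): L=1.5584, (cx,cy)=(0.2150,-0.9766)
member 7 (3-5): L=0.7602, (cx,cy)=(0.9997,0.0237)
member 8 (4-5): L=1.5976, (cx,cy)=(0.2660,0.9640)
member 9 (4-6): L=0.9000, (cx,cy)=(1.0000,0.0000)
member 10 (5-6): L=1.6116, (cx,cy)=(0.2947,-0.9556)
solve A·x = −loads:
  F[0-1] = -380.2841 N (compression)
  F[0-2] = -2274.1080 N (compression)
  F[1-2] = +340.3309 N (tension)
  F[1-3] = -225.8405 N (compression)
  F[2-3] = +235.6266 N (tension)
  F[2-4] = +152.9384 N (tension)
  F[3-4] = -195.6800 N (compression)
  F[3-5] = -110.9062 N (compression)
  F[4-5] = +198.2495 N (tension)
  F[4-6] = +58.1349 N (tension)
  F[5-6] = -197.2416 N (compression)
  Rx@0 = +2393.9700 N
  Ry@0 = +360.9004 N
  Ry@6 = +188.4796 N

-225.841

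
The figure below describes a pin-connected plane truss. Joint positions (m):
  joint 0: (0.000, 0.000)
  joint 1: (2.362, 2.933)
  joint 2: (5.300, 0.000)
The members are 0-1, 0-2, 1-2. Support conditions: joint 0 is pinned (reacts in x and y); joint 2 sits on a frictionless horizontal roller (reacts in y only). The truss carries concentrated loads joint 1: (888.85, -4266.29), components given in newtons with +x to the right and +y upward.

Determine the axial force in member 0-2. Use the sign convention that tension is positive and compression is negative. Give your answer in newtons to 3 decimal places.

N=3 nodes, M=3 members, R=3 reactions → 2N=6, M+R=6
member 0 (0-1): L=3.7658, (cx,cy)=(0.6272,0.7788)
member 1 (0-2): L=5.3000, (cx,cy)=(1.0000,0.0000)
member 2 (1-2): L=4.1514, (cx,cy)=(0.7077,-0.7065)
solve A·x = −loads:
  F[0-1] = -2404.9583 N (compression)
  F[0-2] = +2397.2824 N (tension)
  F[1-2] = -3387.3857 N (compression)
  Rx@0 = -888.8500 N
  Ry@0 = +1873.0874 N
  Ry@2 = +2393.2026 N

2397.282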